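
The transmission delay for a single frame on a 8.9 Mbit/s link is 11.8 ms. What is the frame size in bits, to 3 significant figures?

L = R × t_tx = 8900000 b/s × 0.0118 s = 105020 bits.

105000 bits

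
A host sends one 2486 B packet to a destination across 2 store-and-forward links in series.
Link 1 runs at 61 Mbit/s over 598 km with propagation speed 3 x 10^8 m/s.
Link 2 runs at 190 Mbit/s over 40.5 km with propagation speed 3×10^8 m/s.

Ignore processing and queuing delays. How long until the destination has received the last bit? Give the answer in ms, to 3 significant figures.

L = 2486 × 8 = 19888 bits.
Transmission delays (L/R per hop): 0.326033, 0.104674 ms; sum = 0.430706 ms.
Propagation delays (d/s per hop): 1.99333, 0.135 ms; sum = 2.12833 ms.
End-to-end = 2.56 ms.

2.56 ms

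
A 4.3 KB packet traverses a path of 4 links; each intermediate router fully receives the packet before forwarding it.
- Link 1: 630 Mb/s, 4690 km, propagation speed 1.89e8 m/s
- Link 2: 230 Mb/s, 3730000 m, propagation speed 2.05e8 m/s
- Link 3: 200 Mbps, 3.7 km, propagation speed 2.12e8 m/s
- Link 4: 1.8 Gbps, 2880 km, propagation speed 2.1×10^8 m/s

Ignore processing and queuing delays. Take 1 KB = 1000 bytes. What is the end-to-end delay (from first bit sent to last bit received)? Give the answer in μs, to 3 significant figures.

L = 34400 bits.
Transmission delays (L/R per hop): 54.6032, 149.565, 172, 19.1111 μs; sum = 395.28 μs.
Propagation delays (d/s per hop): 24814.8, 18195.1, 17.4528, 13714.3 μs; sum = 56741.7 μs.
End-to-end = 57100 μs.

57100 μs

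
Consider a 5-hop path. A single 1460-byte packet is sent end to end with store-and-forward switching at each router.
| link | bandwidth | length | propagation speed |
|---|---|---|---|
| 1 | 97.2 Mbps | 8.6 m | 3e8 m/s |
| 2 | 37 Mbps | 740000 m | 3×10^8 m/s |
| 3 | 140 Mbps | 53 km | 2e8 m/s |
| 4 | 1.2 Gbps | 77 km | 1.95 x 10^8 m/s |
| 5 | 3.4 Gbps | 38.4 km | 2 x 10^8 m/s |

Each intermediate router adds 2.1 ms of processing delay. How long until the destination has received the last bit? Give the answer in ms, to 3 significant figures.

L = 1460 × 8 = 11680 bits.
Transmission delays (L/R per hop): 0.120165, 0.315676, 0.0834286, 0.00973333, 0.00343529 ms; sum = 0.532437 ms.
Propagation delays (d/s per hop): 2.86667e-05, 2.46667, 0.265, 0.394872, 0.192 ms; sum = 3.31857 ms.
Processing at 4 router(s): 4 × 2.1 ms = 8.4 ms.
End-to-end = 12.3 ms.

12.3 ms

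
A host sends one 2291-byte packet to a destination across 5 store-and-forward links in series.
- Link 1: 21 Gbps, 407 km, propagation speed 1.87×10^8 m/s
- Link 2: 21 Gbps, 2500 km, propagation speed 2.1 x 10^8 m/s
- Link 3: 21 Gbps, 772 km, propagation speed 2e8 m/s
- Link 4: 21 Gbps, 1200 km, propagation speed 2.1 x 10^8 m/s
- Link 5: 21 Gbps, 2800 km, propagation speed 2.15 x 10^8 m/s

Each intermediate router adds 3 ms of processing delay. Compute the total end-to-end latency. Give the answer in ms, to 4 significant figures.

L = 2291 × 8 = 18328 bits.
Transmission delay per hop = L/R = 18328/21000000000 = 0.000872762 ms; 5 hops → 0.00436381 ms.
Propagation delays (d/s per hop): 2.17647, 11.9048, 3.86, 5.71429, 13.0233 ms; sum = 36.6788 ms.
Processing at 4 router(s): 4 × 3 ms = 12 ms.
End-to-end = 48.68 ms.

48.68 ms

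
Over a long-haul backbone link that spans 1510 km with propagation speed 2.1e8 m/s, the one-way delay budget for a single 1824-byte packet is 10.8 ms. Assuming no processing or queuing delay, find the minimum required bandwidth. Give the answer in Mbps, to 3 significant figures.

4.04 Mbps

L = 14592 bits.
Propagation delay = 1510000 / 210000000 = 7.19048 ms.
Transmission budget = 10.8 − 7.19048 = 3.60952 ms.
R ≥ L / t_tx = 14592 bits / 0.00360952 s = 4.04 Mbps.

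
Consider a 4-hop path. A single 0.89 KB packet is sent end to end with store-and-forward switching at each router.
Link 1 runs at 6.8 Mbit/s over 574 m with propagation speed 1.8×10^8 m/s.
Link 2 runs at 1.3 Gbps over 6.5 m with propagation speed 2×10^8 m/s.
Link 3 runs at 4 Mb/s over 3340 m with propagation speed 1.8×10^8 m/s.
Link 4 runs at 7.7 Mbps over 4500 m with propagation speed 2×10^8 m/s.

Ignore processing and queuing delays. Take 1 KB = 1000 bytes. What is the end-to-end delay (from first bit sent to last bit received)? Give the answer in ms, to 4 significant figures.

L = 7120 bits.
Transmission delays (L/R per hop): 1.04706, 0.00547692, 1.78, 0.924675 ms; sum = 3.75721 ms.
Propagation delays (d/s per hop): 0.00318889, 3.25e-05, 0.0185556, 0.0225 ms; sum = 0.0442769 ms.
End-to-end = 3.801 ms.

3.801 ms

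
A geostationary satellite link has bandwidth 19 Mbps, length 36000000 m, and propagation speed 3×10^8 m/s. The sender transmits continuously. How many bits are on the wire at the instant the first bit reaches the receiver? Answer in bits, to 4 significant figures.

2280000 bits

Propagation delay = 36000000 / 300000000 = 0.12 s.
BDP = R × t_prop = 19000000 × 0.12 = 2280000 bits.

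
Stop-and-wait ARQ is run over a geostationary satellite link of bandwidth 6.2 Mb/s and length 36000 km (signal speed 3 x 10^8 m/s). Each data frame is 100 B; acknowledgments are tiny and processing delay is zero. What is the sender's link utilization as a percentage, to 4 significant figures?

0.05373 %

t_tx = L/R = 800/6200000 = 0.000129032 s.
t_prop = 36000000/300000000 = 0.12 s; RTT = 0.24 s.
Cycle = t_tx + RTT = 0.240129 s.
Utilization = t_tx / cycle = 0.000129032/0.240129 = 0.05373 %.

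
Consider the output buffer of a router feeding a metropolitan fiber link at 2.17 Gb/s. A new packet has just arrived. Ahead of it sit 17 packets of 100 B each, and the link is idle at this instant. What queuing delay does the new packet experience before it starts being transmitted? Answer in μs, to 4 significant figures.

Each queued packet: L/R = 800/2170000000 = 0.368664 μs.
17 queued → 6.26728 μs.
Queuing delay = 6.267 μs.

6.267 μs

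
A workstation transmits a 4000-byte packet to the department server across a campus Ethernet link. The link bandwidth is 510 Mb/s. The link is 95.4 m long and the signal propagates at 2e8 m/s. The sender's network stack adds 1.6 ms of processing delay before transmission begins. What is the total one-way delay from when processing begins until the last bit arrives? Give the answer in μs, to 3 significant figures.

1660 μs

L = 4000 × 8 = 32000 bits.
Transmission delay = L/R = 32000 / 510000000 = 62.7451 μs.
Propagation delay = d/s = 95.4 m / 200000000 m/s = 0.477 μs.
Plus processing delay 1.6 ms = 1600 μs.
Total = 1660 μs.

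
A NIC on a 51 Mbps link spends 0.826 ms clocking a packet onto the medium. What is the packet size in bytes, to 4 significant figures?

L = R × t_tx = 51000000 b/s × 0.000826 s = 42126 bits.
In bytes: 42126 / 8 = 5266 bytes.

5266 bytes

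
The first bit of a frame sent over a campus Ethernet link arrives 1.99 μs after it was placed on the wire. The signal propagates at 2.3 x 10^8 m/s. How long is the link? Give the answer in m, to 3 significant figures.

d = s × t_prop = 2.3e+08 × 1.99e-06 = 458 m.

458 m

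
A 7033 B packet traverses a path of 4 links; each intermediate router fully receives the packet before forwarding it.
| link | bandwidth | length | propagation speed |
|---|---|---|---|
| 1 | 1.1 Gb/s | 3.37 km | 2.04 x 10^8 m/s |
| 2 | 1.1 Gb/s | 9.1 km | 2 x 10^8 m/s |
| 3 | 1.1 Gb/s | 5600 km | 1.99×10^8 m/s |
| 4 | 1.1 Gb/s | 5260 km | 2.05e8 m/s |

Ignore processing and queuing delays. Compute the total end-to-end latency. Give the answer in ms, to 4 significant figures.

L = 7033 × 8 = 56264 bits.
Transmission delay per hop = L/R = 56264/1100000000 = 0.0511491 ms; 4 hops → 0.204596 ms.
Propagation delays (d/s per hop): 0.0165196, 0.0455, 28.1407, 25.6585 ms; sum = 53.8613 ms.
End-to-end = 54.07 ms.

54.07 ms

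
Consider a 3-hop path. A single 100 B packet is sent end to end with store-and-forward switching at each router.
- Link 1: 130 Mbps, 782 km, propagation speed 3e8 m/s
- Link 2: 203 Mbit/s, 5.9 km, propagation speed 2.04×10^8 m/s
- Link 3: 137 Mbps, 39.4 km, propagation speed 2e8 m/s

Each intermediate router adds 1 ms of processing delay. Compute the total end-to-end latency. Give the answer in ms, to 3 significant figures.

L = 100 × 8 = 800 bits.
Transmission delays (L/R per hop): 0.00615385, 0.00394089, 0.00583942 ms; sum = 0.0159341 ms.
Propagation delays (d/s per hop): 2.60667, 0.0289216, 0.197 ms; sum = 2.83259 ms.
Processing at 2 router(s): 2 × 1 ms = 2 ms.
End-to-end = 4.85 ms.

4.85 ms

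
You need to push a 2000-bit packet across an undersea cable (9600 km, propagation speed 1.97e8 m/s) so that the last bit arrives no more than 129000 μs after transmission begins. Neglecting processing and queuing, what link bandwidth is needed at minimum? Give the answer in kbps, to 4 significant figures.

24.92 kbps

Propagation delay = 9600000 / 197000000 = 48731 μs.
Transmission budget = 129000 − 48731 = 80269 μs.
R ≥ L / t_tx = 2000 bits / 0.080269 s = 24.92 kbps.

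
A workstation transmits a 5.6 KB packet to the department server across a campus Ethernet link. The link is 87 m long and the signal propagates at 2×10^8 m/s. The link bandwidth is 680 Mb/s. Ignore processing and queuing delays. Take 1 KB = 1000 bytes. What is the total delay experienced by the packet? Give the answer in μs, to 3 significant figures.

66.3 μs

L = 44800 bits.
Transmission delay = L/R = 44800 / 680000000 = 65.8824 μs.
Propagation delay = d/s = 87 m / 200000000 m/s = 0.435 μs.
Total = 66.3 μs.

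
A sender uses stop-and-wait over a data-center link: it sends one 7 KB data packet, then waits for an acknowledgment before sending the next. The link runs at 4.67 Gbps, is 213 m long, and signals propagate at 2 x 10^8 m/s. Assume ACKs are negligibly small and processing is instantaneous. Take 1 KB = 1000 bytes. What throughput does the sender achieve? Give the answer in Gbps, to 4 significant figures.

t_tx = L/R = 56000/4670000000 = 1.19914e-05 s.
t_prop = 213/200000000 = 1.065e-06 s; RTT = 2.13e-06 s.
Cycle = t_tx + RTT = 1.41214e-05 s.
Throughput = L / cycle = 56000 / 1.41214e-05 = 3.966 Gbps.

3.966 Gbps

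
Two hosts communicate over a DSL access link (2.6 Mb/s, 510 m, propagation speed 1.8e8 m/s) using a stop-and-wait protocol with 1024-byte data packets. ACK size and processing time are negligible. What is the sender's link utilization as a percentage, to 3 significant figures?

t_tx = L/R = 8192/2600000 = 0.00315077 s.
t_prop = 510/180000000 = 2.83333e-06 s; RTT = 5.66667e-06 s.
Cycle = t_tx + RTT = 0.00315644 s.
Utilization = t_tx / cycle = 0.00315077/0.00315644 = 99.8 %.

99.8 %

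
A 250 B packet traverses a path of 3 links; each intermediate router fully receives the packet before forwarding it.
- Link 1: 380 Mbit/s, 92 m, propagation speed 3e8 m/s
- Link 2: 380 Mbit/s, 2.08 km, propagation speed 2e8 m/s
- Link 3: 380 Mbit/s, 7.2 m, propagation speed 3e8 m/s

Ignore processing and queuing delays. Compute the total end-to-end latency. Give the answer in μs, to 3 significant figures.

L = 250 × 8 = 2000 bits.
Transmission delay per hop = L/R = 2000/380000000 = 5.26316 μs; 3 hops → 15.7895 μs.
Propagation delays (d/s per hop): 0.306667, 10.4, 0.024 μs; sum = 10.7307 μs.
End-to-end = 26.5 μs.

26.5 μs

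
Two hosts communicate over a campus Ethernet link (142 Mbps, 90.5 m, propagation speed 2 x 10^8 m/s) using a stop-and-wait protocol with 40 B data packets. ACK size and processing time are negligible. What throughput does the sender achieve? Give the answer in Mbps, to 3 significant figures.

101 Mbps

t_tx = L/R = 320/142000000 = 2.25352e-06 s.
t_prop = 90.5/200000000 = 4.525e-07 s; RTT = 9.05e-07 s.
Cycle = t_tx + RTT = 3.15852e-06 s.
Throughput = L / cycle = 320 / 3.15852e-06 = 101 Mbps.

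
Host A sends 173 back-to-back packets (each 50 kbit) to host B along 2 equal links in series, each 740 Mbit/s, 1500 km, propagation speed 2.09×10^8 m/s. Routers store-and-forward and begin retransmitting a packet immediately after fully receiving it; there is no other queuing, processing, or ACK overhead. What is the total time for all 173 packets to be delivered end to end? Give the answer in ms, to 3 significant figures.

Per-hop transmission t_tx = L/R = 50000/740000000 = 0.0675676 ms.
Per-hop propagation t_prop = 1500000/209000000 = 7.17703 ms.
Pipeline fill: first packet needs 2·t_tx to clear all hops; remaining 172 packets each add one t_tx.
Total = (2+173-1)·t_tx + 2·t_prop = 174·0.0675676 + 2·7.17703 = 26.1 ms.

26.1 ms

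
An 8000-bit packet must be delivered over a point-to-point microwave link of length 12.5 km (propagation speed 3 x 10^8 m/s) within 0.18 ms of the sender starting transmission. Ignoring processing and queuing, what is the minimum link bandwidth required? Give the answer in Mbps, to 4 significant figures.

57.83 Mbps

Propagation delay = 12500 / 300000000 = 0.0416667 ms.
Transmission budget = 0.18 − 0.0416667 = 0.138333 ms.
R ≥ L / t_tx = 8000 bits / 0.000138333 s = 57.83 Mbps.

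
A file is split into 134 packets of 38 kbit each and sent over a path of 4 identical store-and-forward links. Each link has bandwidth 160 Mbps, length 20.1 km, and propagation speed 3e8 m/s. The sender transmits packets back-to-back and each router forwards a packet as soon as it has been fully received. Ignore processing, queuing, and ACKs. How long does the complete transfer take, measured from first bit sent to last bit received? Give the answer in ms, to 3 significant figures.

Per-hop transmission t_tx = L/R = 38000/160000000 = 0.2375 ms.
Per-hop propagation t_prop = 20100/300000000 = 0.067 ms.
Pipeline fill: first packet needs 4·t_tx to clear all hops; remaining 133 packets each add one t_tx.
Total = (4+134-1)·t_tx + 4·t_prop = 137·0.2375 + 4·0.067 = 32.8 ms.

32.8 ms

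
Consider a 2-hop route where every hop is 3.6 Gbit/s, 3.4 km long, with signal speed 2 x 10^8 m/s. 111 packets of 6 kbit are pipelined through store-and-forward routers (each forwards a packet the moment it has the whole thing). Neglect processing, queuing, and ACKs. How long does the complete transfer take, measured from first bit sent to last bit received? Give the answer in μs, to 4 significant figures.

Per-hop transmission t_tx = L/R = 6000/3600000000 = 1.66667 μs.
Per-hop propagation t_prop = 3400/200000000 = 17 μs.
Pipeline fill: first packet needs 2·t_tx to clear all hops; remaining 110 packets each add one t_tx.
Total = (2+111-1)·t_tx + 2·t_prop = 112·1.66667 + 2·17 = 220.7 μs.

220.7 μs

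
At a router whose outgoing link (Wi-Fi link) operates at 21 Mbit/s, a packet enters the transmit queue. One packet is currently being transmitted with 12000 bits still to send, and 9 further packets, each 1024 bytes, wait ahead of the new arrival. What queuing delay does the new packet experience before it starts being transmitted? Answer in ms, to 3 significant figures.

4.08 ms

Each queued packet: L/R = 8192/21000000 = 0.390095 ms.
9 queued → 3.51086 ms.
Plus remaining 12000 bits of current packet: 0.571429 ms.
Queuing delay = 4.08 ms.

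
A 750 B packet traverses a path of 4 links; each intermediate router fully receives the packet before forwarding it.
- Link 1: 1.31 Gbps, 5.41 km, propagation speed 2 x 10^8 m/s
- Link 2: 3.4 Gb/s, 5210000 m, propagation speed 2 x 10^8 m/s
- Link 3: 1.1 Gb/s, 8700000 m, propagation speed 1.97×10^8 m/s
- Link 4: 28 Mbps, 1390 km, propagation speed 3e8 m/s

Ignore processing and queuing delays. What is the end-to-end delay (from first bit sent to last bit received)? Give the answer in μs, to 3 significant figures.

L = 750 × 8 = 6000 bits.
Transmission delays (L/R per hop): 4.58015, 1.76471, 5.45455, 214.286 μs; sum = 226.085 μs.
Propagation delays (d/s per hop): 27.05, 26050, 44162.4, 4633.33 μs; sum = 74872.8 μs.
End-to-end = 75100 μs.

75100 μs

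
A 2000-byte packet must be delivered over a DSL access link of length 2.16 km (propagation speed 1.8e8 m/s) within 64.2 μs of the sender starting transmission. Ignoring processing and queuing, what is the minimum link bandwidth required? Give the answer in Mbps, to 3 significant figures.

L = 16000 bits.
Propagation delay = 2160 / 180000000 = 12 μs.
Transmission budget = 64.2 − 12 = 52.2 μs.
R ≥ L / t_tx = 16000 bits / 5.22e-05 s = 307 Mbps.

307 Mbps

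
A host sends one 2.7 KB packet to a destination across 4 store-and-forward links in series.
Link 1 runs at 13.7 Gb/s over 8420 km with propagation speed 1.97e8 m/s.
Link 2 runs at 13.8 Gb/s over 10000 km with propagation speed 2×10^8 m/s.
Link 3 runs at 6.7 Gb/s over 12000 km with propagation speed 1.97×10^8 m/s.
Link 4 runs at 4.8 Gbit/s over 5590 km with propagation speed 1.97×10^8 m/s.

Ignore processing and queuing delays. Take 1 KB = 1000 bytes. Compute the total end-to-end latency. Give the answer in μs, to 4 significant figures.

L = 21600 bits.
Transmission delays (L/R per hop): 1.57664, 1.56522, 3.22388, 4.5 μs; sum = 10.8657 μs.
Propagation delays (d/s per hop): 42741.1, 50000, 60913.7, 28375.6 μs; sum = 182030 μs.
End-to-end = 182000 μs.

182000 μs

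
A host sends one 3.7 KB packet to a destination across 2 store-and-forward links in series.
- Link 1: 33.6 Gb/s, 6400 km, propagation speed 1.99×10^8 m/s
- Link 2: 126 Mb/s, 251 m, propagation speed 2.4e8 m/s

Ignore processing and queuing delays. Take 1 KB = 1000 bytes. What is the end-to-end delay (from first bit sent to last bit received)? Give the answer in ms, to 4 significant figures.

L = 29600 bits.
Transmission delays (L/R per hop): 0.000880952, 0.234921 ms; sum = 0.235802 ms.
Propagation delays (d/s per hop): 32.1608, 0.00104583 ms; sum = 32.1618 ms.
End-to-end = 32.40 ms.

32.40 ms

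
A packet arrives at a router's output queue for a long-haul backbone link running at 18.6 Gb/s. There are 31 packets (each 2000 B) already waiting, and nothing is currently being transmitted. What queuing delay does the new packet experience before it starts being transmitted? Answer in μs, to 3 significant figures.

26.7 μs

Each queued packet: L/R = 16000/18600000000 = 0.860215 μs.
31 queued → 26.6667 μs.
Queuing delay = 26.7 μs.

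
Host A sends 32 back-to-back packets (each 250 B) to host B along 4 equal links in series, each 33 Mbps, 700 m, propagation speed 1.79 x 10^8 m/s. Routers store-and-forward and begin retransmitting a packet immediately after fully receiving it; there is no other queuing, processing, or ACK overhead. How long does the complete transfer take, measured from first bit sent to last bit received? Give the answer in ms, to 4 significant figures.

2.137 ms

Per-hop transmission t_tx = L/R = 2000/33000000 = 0.0606061 ms.
Per-hop propagation t_prop = 700/179000000 = 0.00391061 ms.
Pipeline fill: first packet needs 4·t_tx to clear all hops; remaining 31 packets each add one t_tx.
Total = (4+32-1)·t_tx + 4·t_prop = 35·0.0606061 + 4·0.00391061 = 2.137 ms.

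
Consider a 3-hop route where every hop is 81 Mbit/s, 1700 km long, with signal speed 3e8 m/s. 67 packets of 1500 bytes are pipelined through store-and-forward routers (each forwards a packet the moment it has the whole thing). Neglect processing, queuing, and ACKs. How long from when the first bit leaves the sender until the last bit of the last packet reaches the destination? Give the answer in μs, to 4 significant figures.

Per-hop transmission t_tx = L/R = 12000/81000000 = 148.148 μs.
Per-hop propagation t_prop = 1700000/300000000 = 5666.67 μs.
Pipeline fill: first packet needs 3·t_tx to clear all hops; remaining 66 packets each add one t_tx.
Total = (3+67-1)·t_tx + 3·t_prop = 69·148.148 + 3·5666.67 = 27220 μs.

27220 μs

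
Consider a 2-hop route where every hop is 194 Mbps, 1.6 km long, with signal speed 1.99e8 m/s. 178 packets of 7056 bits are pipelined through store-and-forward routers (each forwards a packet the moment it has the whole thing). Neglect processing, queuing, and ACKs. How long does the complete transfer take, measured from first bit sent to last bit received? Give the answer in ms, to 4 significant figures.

Per-hop transmission t_tx = L/R = 7056/194000000 = 0.0363711 ms.
Per-hop propagation t_prop = 1600/199000000 = 0.0080402 ms.
Pipeline fill: first packet needs 2·t_tx to clear all hops; remaining 177 packets each add one t_tx.
Total = (2+178-1)·t_tx + 2·t_prop = 179·0.0363711 + 2·0.0080402 = 6.527 ms.

6.527 ms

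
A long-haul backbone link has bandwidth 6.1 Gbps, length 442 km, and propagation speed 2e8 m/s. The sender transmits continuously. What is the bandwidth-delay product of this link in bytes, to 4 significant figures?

1685000 bytes

Propagation delay = 442000 / 200000000 = 0.00221 s.
BDP = R × t_prop = 6100000000 × 0.00221 = 13481000 bits.
In bytes: 13481000/8 = 1685000 bytes.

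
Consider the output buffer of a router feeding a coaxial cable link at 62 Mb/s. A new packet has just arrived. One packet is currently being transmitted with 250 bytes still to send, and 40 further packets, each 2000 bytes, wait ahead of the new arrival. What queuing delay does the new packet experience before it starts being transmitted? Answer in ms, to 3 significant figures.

10.4 ms

Each queued packet: L/R = 16000/62000000 = 0.258065 ms.
40 queued → 10.3226 ms.
Plus remaining 2000 bits of current packet: 0.0322581 ms.
Queuing delay = 10.4 ms.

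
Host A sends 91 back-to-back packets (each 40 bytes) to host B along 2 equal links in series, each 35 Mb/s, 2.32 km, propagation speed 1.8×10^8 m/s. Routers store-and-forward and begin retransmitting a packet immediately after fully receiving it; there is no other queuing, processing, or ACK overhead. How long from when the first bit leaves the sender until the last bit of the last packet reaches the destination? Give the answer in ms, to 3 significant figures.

Per-hop transmission t_tx = L/R = 320/35000000 = 0.00914286 ms.
Per-hop propagation t_prop = 2320/180000000 = 0.0128889 ms.
Pipeline fill: first packet needs 2·t_tx to clear all hops; remaining 90 packets each add one t_tx.
Total = (2+91-1)·t_tx + 2·t_prop = 92·0.00914286 + 2·0.0128889 = 0.867 ms.

0.867 ms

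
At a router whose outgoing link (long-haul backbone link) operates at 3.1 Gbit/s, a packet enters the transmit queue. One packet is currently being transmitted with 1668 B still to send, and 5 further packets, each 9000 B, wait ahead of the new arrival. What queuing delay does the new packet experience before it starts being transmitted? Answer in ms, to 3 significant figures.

Each queued packet: L/R = 72000/3100000000 = 0.0232258 ms.
5 queued → 0.116129 ms.
Plus remaining 13344 bits of current packet: 0.00430452 ms.
Queuing delay = 0.120 ms.

0.120 ms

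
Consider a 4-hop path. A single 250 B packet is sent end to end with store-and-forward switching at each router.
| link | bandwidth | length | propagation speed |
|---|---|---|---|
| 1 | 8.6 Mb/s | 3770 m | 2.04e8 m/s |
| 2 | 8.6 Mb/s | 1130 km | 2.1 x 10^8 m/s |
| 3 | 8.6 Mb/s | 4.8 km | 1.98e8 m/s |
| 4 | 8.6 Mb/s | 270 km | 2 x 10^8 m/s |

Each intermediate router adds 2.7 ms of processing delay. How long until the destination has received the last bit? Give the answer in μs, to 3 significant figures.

L = 250 × 8 = 2000 bits.
Transmission delay per hop = L/R = 2000/8600000 = 232.558 μs; 4 hops → 930.233 μs.
Propagation delays (d/s per hop): 18.4804, 5380.95, 24.2424, 1350 μs; sum = 6773.68 μs.
Processing at 3 router(s): 3 × 2.7 ms = 8100 μs.
End-to-end = 15800 μs.

15800 μs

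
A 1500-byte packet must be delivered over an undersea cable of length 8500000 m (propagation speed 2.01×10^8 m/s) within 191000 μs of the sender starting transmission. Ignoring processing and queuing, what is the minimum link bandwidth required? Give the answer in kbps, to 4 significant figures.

80.69 kbps

L = 12000 bits.
Propagation delay = 8500000 / 2.01e+08 = 42288.6 μs.
Transmission budget = 191000 − 42288.6 = 148711 μs.
R ≥ L / t_tx = 12000 bits / 0.148711 s = 80.69 kbps.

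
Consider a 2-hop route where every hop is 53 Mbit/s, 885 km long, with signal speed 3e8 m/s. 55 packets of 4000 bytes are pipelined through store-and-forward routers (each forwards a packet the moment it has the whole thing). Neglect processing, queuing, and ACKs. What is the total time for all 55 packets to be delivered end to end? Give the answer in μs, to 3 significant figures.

Per-hop transmission t_tx = L/R = 32000/53000000 = 603.774 μs.
Per-hop propagation t_prop = 885000/300000000 = 2950 μs.
Pipeline fill: first packet needs 2·t_tx to clear all hops; remaining 54 packets each add one t_tx.
Total = (2+55-1)·t_tx + 2·t_prop = 56·603.774 + 2·2950 = 39700 μs.

39700 μs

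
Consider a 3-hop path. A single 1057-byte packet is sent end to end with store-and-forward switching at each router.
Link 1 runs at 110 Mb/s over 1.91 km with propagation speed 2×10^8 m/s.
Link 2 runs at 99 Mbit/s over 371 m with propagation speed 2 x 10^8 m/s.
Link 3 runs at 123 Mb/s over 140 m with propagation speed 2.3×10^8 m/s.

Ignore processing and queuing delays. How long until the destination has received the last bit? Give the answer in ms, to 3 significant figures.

0.243 ms

L = 1057 × 8 = 8456 bits.
Transmission delays (L/R per hop): 0.0768727, 0.0854141, 0.068748 ms; sum = 0.231035 ms.
Propagation delays (d/s per hop): 0.00955, 0.001855, 0.000608696 ms; sum = 0.0120137 ms.
End-to-end = 0.243 ms.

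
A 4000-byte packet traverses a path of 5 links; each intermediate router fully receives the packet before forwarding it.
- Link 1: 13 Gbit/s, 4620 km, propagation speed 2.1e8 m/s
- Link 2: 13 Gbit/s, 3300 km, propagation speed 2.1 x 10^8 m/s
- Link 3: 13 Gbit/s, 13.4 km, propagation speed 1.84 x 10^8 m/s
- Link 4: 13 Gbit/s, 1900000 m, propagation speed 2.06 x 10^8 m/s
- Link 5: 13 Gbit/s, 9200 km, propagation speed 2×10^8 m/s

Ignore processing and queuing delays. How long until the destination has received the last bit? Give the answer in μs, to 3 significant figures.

L = 4000 × 8 = 32000 bits.
Transmission delay per hop = L/R = 32000/13000000000 = 2.46154 μs; 5 hops → 12.3077 μs.
Propagation delays (d/s per hop): 22000, 15714.3, 72.8261, 9223.3, 46000 μs; sum = 93010.4 μs.
End-to-end = 93000 μs.

93000 μs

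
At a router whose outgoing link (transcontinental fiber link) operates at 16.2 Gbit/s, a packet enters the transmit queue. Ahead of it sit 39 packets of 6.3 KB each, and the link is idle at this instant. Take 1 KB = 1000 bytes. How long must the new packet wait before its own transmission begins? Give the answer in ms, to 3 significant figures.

Each queued packet: L/R = 50400/16200000000 = 0.00311111 ms.
39 queued → 0.121333 ms.
Queuing delay = 0.121 ms.

0.121 ms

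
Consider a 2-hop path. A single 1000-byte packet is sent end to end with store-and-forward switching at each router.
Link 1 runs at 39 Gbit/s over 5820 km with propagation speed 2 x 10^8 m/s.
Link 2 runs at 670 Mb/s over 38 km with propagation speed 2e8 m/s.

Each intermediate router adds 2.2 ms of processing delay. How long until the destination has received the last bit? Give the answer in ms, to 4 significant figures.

L = 1000 × 8 = 8000 bits.
Transmission delays (L/R per hop): 0.000205128, 0.0119403 ms; sum = 0.0121454 ms.
Propagation delays (d/s per hop): 29.1, 0.19 ms; sum = 29.29 ms.
Processing at 1 router(s): 1 × 2.2 ms = 2.2 ms.
End-to-end = 31.50 ms.

31.50 ms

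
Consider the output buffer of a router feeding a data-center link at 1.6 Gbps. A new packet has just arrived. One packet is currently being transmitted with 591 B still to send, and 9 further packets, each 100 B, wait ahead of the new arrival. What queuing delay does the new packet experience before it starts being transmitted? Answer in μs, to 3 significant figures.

7.46 μs

Each queued packet: L/R = 800/1600000000 = 0.5 μs.
9 queued → 4.5 μs.
Plus remaining 4728 bits of current packet: 2.955 μs.
Queuing delay = 7.46 μs.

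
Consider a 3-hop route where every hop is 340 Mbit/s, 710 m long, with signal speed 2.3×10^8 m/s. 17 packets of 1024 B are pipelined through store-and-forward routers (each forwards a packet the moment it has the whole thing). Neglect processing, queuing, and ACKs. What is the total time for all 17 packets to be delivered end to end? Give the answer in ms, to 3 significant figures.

0.467 ms

Per-hop transmission t_tx = L/R = 8192/340000000 = 0.0240941 ms.
Per-hop propagation t_prop = 710/2.3e+08 = 0.00308696 ms.
Pipeline fill: first packet needs 3·t_tx to clear all hops; remaining 16 packets each add one t_tx.
Total = (3+17-1)·t_tx + 3·t_prop = 19·0.0240941 + 3·0.00308696 = 0.467 ms.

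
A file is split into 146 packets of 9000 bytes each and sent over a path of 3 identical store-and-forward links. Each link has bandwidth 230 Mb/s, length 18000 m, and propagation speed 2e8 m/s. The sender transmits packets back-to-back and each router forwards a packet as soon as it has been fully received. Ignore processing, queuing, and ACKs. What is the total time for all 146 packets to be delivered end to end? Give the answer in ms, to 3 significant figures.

46.6 ms

Per-hop transmission t_tx = L/R = 72000/230000000 = 0.313043 ms.
Per-hop propagation t_prop = 18000/200000000 = 0.09 ms.
Pipeline fill: first packet needs 3·t_tx to clear all hops; remaining 145 packets each add one t_tx.
Total = (3+146-1)·t_tx + 3·t_prop = 148·0.313043 + 3·0.09 = 46.6 ms.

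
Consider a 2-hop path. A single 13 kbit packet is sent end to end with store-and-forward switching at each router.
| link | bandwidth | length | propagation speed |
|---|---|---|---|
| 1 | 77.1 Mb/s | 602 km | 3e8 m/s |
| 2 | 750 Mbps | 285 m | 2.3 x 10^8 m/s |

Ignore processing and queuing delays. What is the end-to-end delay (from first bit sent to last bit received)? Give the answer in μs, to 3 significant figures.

2190 μs

L = 13000 bits.
Transmission delays (L/R per hop): 168.612, 17.3333 μs; sum = 185.946 μs.
Propagation delays (d/s per hop): 2006.67, 1.23913 μs; sum = 2007.91 μs.
End-to-end = 2190 μs.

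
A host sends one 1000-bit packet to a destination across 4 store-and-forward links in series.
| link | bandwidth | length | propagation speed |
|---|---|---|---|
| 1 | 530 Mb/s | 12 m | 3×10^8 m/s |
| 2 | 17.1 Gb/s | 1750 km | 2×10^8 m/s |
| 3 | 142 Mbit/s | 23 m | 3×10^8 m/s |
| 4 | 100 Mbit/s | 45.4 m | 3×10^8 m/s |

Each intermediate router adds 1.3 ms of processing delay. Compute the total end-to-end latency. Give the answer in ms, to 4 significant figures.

12.67 ms

Transmission delays (L/R per hop): 0.00188679, 5.84795e-05, 0.00704225, 0.01 ms; sum = 0.0189875 ms.
Propagation delays (d/s per hop): 4e-05, 8.75, 7.66667e-05, 0.000151333 ms; sum = 8.75027 ms.
Processing at 3 router(s): 3 × 1.3 ms = 3.9 ms.
End-to-end = 12.67 ms.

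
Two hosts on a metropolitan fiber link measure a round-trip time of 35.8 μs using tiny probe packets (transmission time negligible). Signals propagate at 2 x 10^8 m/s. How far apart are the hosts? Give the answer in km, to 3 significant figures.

3.58 km

One-way propagation = RTT/2 = 17.9 μs.
d = s × t = 200000000 × 1.79e-05 = 3.58 km.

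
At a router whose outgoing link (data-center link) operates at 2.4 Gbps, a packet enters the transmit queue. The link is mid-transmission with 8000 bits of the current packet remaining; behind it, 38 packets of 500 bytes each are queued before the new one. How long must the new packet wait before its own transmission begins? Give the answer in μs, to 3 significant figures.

66.7 μs

Each queued packet: L/R = 4000/2400000000 = 1.66667 μs.
38 queued → 63.3333 μs.
Plus remaining 8000 bits of current packet: 3.33333 μs.
Queuing delay = 66.7 μs.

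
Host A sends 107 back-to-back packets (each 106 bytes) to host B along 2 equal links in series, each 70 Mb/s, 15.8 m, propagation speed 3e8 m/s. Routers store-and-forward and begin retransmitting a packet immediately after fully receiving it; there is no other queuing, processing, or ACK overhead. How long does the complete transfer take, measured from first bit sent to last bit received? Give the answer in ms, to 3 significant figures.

1.31 ms

Per-hop transmission t_tx = L/R = 848/70000000 = 0.0121143 ms.
Per-hop propagation t_prop = 15.8/300000000 = 5.26667e-05 ms.
Pipeline fill: first packet needs 2·t_tx to clear all hops; remaining 106 packets each add one t_tx.
Total = (2+107-1)·t_tx + 2·t_prop = 108·0.0121143 + 2·5.26667e-05 = 1.31 ms.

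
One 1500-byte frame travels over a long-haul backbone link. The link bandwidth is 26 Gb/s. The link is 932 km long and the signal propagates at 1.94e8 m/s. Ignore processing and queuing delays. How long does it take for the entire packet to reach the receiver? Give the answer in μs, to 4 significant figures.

L = 1500 × 8 = 12000 bits.
Transmission delay = L/R = 12000 / 26000000000 = 0.461538 μs.
Propagation delay = d/s = 932000 m / 194000000 m/s = 4804.12 μs.
Total = 4805 μs.

4805 μs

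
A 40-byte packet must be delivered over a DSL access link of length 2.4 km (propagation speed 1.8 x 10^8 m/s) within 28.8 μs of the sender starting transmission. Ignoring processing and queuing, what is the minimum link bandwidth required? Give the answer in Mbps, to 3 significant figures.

L = 320 bits.
Propagation delay = 2400 / 180000000 = 13.3333 μs.
Transmission budget = 28.8 − 13.3333 = 15.4667 μs.
R ≥ L / t_tx = 320 bits / 1.54667e-05 s = 20.7 Mbps.

20.7 Mbps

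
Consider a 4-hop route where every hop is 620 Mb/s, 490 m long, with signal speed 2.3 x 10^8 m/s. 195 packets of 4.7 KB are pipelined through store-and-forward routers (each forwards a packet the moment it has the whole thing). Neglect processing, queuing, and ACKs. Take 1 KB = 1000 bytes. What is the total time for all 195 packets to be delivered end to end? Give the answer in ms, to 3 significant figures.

12.0 ms

Per-hop transmission t_tx = L/R = 37600/620000000 = 0.0606452 ms.
Per-hop propagation t_prop = 490/2.3e+08 = 0.00213043 ms.
Pipeline fill: first packet needs 4·t_tx to clear all hops; remaining 194 packets each add one t_tx.
Total = (4+195-1)·t_tx + 4·t_prop = 198·0.0606452 + 4·0.00213043 = 12.0 ms.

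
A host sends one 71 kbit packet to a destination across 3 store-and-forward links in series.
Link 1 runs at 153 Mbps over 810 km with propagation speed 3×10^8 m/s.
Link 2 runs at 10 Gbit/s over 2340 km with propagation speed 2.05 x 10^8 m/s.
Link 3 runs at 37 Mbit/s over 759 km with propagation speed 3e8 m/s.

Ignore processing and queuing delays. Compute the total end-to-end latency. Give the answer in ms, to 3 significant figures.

L = 71000 bits.
Transmission delays (L/R per hop): 0.464052, 0.0071, 1.91892 ms; sum = 2.39007 ms.
Propagation delays (d/s per hop): 2.7, 11.4146, 2.53 ms; sum = 16.6446 ms.
End-to-end = 19.0 ms.

19.0 ms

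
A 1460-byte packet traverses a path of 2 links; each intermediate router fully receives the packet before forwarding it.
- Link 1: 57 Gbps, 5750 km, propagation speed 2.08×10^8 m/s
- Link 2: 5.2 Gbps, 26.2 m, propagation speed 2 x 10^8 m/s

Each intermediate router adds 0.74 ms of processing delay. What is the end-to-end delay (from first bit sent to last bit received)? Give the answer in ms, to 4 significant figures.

L = 1460 × 8 = 11680 bits.
Transmission delays (L/R per hop): 0.000204912, 0.00224615 ms; sum = 0.00245107 ms.
Propagation delays (d/s per hop): 27.6442, 0.000131 ms; sum = 27.6444 ms.
Processing at 1 router(s): 1 × 0.74 ms = 0.74 ms.
End-to-end = 28.39 ms.

28.39 ms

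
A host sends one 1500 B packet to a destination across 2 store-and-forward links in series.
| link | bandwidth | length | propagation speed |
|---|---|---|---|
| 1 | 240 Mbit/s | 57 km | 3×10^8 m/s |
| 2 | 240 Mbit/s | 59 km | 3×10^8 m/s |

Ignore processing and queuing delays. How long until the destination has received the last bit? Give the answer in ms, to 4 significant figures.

L = 1500 × 8 = 12000 bits.
Transmission delay per hop = L/R = 12000/240000000 = 0.05 ms; 2 hops → 0.1 ms.
Propagation delays (d/s per hop): 0.19, 0.196667 ms; sum = 0.386667 ms.
End-to-end = 0.4867 ms.

0.4867 ms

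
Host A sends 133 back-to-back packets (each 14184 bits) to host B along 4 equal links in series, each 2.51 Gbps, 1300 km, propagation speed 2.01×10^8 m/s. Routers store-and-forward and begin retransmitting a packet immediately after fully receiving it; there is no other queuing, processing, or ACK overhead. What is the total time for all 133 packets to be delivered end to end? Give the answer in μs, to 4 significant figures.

26640 μs

Per-hop transmission t_tx = L/R = 14184/2510000000 = 5.651 μs.
Per-hop propagation t_prop = 1300000/2.01e+08 = 6467.66 μs.
Pipeline fill: first packet needs 4·t_tx to clear all hops; remaining 132 packets each add one t_tx.
Total = (4+133-1)·t_tx + 4·t_prop = 136·5.651 + 4·6467.66 = 26640 μs.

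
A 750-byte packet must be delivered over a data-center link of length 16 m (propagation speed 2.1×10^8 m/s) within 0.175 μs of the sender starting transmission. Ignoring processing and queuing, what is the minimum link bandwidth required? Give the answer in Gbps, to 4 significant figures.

L = 6000 bits.
Propagation delay = 16 / 210000000 = 0.0761905 μs.
Transmission budget = 0.175 − 0.0761905 = 0.0988095 μs.
R ≥ L / t_tx = 6000 bits / 9.88095e-08 s = 60.72 Gbps.

60.72 Gbps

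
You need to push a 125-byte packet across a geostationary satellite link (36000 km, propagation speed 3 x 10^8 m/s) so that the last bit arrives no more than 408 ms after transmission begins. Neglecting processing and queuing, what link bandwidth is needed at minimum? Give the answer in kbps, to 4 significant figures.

L = 1000 bits.
Propagation delay = 36000000 / 300000000 = 120 ms.
Transmission budget = 408 − 120 = 288 ms.
R ≥ L / t_tx = 1000 bits / 0.288 s = 3.472 kbps.

3.472 kbps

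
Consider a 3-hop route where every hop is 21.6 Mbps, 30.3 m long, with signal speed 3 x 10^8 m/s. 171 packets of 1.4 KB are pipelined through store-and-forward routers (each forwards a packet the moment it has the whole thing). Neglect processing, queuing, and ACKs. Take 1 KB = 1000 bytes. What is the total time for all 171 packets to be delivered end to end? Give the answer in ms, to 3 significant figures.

89.7 ms

Per-hop transmission t_tx = L/R = 11200/21600000 = 0.518519 ms.
Per-hop propagation t_prop = 30.3/300000000 = 0.000101 ms.
Pipeline fill: first packet needs 3·t_tx to clear all hops; remaining 170 packets each add one t_tx.
Total = (3+171-1)·t_tx + 3·t_prop = 173·0.518519 + 3·0.000101 = 89.7 ms.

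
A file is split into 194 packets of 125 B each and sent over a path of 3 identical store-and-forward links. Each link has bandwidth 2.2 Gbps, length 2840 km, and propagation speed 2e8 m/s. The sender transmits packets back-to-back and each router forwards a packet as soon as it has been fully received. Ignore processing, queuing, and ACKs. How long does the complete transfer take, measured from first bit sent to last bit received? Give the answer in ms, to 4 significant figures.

42.69 ms

Per-hop transmission t_tx = L/R = 1000/2200000000 = 0.000454545 ms.
Per-hop propagation t_prop = 2840000/200000000 = 14.2 ms.
Pipeline fill: first packet needs 3·t_tx to clear all hops; remaining 193 packets each add one t_tx.
Total = (3+194-1)·t_tx + 3·t_prop = 196·0.000454545 + 3·14.2 = 42.69 ms.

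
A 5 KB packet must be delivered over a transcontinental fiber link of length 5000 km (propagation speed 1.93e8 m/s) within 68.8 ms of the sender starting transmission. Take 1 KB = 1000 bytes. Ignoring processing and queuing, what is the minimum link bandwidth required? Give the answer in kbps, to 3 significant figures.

L = 40000 bits.
Propagation delay = 5000000 / 193000000 = 25.9067 ms.
Transmission budget = 68.8 − 25.9067 = 42.8933 ms.
R ≥ L / t_tx = 40000 bits / 0.0428933 s = 933 kbps.

933 kbps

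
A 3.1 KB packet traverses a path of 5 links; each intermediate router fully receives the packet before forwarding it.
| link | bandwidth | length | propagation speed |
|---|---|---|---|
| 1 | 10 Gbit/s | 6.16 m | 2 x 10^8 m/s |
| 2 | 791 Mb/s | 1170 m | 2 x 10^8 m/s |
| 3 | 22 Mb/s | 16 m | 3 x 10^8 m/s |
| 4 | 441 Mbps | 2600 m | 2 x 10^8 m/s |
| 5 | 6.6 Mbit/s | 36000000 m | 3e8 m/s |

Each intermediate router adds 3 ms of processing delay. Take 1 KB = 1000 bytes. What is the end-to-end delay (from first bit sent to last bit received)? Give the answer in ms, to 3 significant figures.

L = 24800 bits.
Transmission delays (L/R per hop): 0.00248, 0.0313527, 1.12727, 0.0562358, 3.75758 ms; sum = 4.97492 ms.
Propagation delays (d/s per hop): 3.08e-05, 0.00585, 5.33333e-05, 0.013, 120 ms; sum = 120.019 ms.
Processing at 4 router(s): 4 × 3 ms = 12 ms.
End-to-end = 137 ms.

137 ms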